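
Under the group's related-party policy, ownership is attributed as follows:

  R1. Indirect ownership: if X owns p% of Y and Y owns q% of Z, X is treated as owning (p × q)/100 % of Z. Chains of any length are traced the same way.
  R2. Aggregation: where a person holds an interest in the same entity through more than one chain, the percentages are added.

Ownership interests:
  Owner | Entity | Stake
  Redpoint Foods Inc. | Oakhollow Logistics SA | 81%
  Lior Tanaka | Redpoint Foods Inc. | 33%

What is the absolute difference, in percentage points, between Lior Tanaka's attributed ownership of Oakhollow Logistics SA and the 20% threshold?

Chain via Redpoint Foods Inc. (R1): 33% × 81% = 26.73% of Oakhollow Logistics SA.
26.73% exceeds the 20% threshold by 6.73 percentage points.

6.73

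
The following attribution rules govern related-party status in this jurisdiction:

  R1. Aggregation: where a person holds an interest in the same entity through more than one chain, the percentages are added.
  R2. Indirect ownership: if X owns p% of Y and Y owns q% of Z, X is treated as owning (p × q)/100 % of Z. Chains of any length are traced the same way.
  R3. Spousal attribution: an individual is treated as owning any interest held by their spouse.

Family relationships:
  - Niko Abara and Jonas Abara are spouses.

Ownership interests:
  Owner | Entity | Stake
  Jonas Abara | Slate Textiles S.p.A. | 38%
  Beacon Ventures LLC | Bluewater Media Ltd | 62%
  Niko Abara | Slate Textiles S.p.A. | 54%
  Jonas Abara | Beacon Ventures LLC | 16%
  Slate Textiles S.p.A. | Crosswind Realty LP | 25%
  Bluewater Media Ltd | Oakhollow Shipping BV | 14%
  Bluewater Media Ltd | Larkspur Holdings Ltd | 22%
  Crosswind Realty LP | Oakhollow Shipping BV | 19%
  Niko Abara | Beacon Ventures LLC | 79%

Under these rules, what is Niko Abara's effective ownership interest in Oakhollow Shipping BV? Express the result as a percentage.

By spousal attribution (R3), Niko Abara is treated as also owning Jonas Abara's interest in Slate Textiles S.p.A, giving 54% + 38% = 92%.
By spousal attribution (R3), Niko Abara is treated as also owning Jonas Abara's interest in Beacon Ventures LLC, giving 79% + 16% = 95%.
Chain via Slate Textiles S.p.A. → Crosswind Realty LP (R2): 92% × 25% × 19% = 4.37% of Oakhollow Shipping BV.
Chain via Beacon Ventures LLC → Bluewater Media Ltd (R2): 95% × 62% × 14% = 8.246% of Oakhollow Shipping BV.
Aggregating (R1): 4.37% + 8.246% = 12.616%.

12.616%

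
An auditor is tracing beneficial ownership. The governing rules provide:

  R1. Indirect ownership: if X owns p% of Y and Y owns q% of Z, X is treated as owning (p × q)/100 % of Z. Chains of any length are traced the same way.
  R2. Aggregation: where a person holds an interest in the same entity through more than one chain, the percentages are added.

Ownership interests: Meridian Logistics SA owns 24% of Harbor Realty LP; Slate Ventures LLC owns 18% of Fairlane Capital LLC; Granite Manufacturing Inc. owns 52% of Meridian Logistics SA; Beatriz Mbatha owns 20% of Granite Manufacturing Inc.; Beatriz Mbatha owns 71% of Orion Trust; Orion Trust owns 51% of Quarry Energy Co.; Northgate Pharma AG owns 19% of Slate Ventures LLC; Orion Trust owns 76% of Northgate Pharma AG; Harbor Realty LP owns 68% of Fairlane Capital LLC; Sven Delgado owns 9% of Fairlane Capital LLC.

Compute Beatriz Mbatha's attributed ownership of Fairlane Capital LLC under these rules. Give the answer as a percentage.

Chain via Orion Trust → Northgate Pharma AG → Slate Ventures LLC (R1): 71% × 76% × 19% × 18% = 1.845432% of Fairlane Capital LLC.
Chain via Granite Manufacturing Inc. → Meridian Logistics SA → Harbor Realty LP (R1): 20% × 52% × 24% × 68% = 1.69728% of Fairlane Capital LLC.
Aggregating (R2): 1.845432% + 1.69728% = 3.542712%.

3.542712%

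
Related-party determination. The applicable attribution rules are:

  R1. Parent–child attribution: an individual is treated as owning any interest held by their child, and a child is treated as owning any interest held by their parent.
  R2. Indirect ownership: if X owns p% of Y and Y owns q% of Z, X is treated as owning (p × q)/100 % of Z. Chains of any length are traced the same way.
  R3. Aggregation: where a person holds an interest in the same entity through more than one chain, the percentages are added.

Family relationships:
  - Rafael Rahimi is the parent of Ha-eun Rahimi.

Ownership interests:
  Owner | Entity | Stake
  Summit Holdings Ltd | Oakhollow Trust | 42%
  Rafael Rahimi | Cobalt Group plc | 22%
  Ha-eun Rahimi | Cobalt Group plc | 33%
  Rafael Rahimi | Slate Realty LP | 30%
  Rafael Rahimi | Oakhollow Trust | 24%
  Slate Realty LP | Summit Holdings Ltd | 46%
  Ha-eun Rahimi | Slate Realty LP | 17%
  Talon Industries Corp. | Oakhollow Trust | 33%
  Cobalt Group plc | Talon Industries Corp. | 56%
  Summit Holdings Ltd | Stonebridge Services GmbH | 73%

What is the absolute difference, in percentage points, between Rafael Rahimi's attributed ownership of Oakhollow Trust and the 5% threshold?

By parent–child attribution (R1), Rafael Rahimi is treated as also owning Ha-eun Rahimi's interest in Cobalt Group plc, giving 22% + 33% = 55%.
By parent–child attribution (R1), Rafael Rahimi is treated as also owning Ha-eun Rahimi's interest in Slate Realty LP, giving 30% + 17% = 47%.
Chain via Cobalt Group plc → Talon Industries Corp. (R2): 55% × 56% × 33% = 10.164% of Oakhollow Trust.
Chain via Slate Realty LP → Summit Holdings Ltd (R2): 47% × 46% × 42% = 9.0804% of Oakhollow Trust.
Direct interest in Oakhollow Trust: 24%.
Aggregating (R3): 10.164% + 9.0804% + 24% = 43.2444%.
43.2444% exceeds the 5% threshold by 38.2444 percentage points.

38.2444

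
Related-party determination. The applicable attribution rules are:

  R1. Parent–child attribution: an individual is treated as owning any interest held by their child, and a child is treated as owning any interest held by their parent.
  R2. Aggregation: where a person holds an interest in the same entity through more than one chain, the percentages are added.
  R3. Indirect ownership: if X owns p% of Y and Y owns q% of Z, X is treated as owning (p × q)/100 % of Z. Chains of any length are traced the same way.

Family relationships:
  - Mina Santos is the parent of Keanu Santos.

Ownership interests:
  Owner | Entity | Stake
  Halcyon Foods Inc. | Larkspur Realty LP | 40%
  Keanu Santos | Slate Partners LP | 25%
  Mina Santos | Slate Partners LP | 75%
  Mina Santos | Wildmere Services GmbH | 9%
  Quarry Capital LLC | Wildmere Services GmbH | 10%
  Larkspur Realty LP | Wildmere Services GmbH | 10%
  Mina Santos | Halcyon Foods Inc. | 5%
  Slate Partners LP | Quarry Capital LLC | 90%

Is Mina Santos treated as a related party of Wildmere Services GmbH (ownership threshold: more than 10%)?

Yes

By parent–child attribution (R1), Mina Santos is treated as also owning Keanu Santos's interest in Slate Partners LP, giving 75% + 25% = 100%.
Chain via Slate Partners LP → Quarry Capital LLC (R3): 100% × 90% × 10% = 9% of Wildmere Services GmbH.
Chain via Halcyon Foods Inc. → Larkspur Realty LP (R3): 5% × 40% × 10% = 0.2% of Wildmere Services GmbH.
Direct interest in Wildmere Services GmbH: 9%.
Aggregating (R2): 9% + 0.2% + 9% = 18.2%.
18.2% exceeds the 10% threshold, so Mina is a related party to Wildmere Services GmbH.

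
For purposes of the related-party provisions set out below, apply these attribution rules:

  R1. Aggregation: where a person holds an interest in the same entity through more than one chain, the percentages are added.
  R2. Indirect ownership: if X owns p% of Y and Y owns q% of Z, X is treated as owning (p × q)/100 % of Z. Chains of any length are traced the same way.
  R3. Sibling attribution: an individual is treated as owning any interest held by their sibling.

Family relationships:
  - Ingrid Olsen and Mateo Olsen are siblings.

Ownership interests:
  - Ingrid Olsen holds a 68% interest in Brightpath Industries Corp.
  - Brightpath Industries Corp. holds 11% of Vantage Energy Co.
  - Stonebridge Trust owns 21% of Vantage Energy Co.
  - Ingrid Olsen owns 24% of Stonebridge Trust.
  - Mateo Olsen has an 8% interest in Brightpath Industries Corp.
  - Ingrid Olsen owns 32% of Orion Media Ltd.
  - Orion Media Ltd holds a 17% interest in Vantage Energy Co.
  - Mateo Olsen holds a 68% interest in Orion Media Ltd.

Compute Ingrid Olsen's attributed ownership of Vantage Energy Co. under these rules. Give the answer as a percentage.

By sibling attribution (R3), Ingrid Olsen is treated as also owning Mateo Olsen's interest in Brightpath Industries Corp, giving 68% + 8% = 76%.
By sibling attribution (R3), Ingrid Olsen is treated as also owning Mateo Olsen's interest in Orion Media Ltd, giving 32% + 68% = 100%.
Chain via Brightpath Industries Corp. (R2): 76% × 11% = 8.36% of Vantage Energy Co.
Chain via Stonebridge Trust (R2): 24% × 21% = 5.04% of Vantage Energy Co.
Chain via Orion Media Ltd (R2): 100% × 17% = 17% of Vantage Energy Co.
Aggregating (R1): 8.36% + 5.04% + 17% = 30.4%.

30.4%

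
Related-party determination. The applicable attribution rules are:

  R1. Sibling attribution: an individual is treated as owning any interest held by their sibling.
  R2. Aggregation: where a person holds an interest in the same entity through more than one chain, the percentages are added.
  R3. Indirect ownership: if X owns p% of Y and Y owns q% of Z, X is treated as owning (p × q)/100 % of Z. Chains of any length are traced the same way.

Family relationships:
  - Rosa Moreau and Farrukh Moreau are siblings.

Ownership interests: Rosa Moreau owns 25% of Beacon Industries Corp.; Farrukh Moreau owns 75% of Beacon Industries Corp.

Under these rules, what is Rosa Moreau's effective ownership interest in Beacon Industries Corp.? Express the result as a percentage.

100%

By sibling attribution (R1), Rosa Moreau is treated as also owning Farrukh Moreau's interest in Beacon Industries Corp, giving 25% + 75% = 100%.
Direct interest in Beacon Industries Corp: 100%.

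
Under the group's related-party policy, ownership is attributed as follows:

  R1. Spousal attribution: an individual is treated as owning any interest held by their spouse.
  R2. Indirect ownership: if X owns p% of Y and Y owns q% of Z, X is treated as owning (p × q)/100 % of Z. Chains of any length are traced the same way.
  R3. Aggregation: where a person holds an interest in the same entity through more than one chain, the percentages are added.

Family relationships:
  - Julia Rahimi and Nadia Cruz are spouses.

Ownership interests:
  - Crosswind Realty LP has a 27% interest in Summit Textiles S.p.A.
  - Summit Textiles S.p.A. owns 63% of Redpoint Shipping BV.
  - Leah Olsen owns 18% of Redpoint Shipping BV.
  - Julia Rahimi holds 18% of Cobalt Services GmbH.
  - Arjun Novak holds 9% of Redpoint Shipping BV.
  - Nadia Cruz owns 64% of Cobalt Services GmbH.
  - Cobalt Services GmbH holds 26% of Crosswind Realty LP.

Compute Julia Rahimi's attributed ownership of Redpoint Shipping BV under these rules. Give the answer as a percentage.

By spousal attribution (R1), Julia Rahimi is treated as also owning Nadia Cruz's interest in Cobalt Services GmbH, giving 18% + 64% = 82%.
Chain via Cobalt Services GmbH → Crosswind Realty LP → Summit Textiles S.p.A. (R2): 82% × 26% × 27% × 63% = 3.626532% of Redpoint Shipping BV.

3.626532%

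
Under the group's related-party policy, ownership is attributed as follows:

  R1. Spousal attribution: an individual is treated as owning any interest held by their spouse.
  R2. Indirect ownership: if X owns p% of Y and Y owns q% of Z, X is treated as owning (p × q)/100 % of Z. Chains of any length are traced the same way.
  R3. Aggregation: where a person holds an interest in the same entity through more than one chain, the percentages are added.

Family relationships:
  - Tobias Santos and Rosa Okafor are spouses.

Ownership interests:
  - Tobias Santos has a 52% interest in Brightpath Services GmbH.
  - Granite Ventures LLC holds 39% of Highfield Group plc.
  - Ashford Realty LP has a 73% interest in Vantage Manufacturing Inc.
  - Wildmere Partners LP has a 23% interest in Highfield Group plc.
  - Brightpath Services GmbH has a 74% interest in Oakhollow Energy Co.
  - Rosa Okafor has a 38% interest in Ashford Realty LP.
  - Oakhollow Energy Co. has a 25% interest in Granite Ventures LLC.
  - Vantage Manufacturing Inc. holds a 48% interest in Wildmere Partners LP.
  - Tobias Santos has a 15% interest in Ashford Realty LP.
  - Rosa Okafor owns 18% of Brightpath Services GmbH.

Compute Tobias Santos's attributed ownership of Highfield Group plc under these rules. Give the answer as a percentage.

By spousal attribution (R1), Tobias Santos is treated as also owning Rosa Okafor's interest in Ashford Realty LP, giving 15% + 38% = 53%.
By spousal attribution (R1), Tobias Santos is treated as also owning Rosa Okafor's interest in Brightpath Services GmbH, giving 52% + 18% = 70%.
Chain via Ashford Realty LP → Vantage Manufacturing Inc. → Wildmere Partners LP (R2): 53% × 73% × 48% × 23% = 4.271376% of Highfield Group plc.
Chain via Brightpath Services GmbH → Oakhollow Energy Co. → Granite Ventures LLC (R2): 70% × 74% × 25% × 39% = 5.0505% of Highfield Group plc.
Aggregating (R3): 4.271376% + 5.0505% = 9.321876%.

9.321876%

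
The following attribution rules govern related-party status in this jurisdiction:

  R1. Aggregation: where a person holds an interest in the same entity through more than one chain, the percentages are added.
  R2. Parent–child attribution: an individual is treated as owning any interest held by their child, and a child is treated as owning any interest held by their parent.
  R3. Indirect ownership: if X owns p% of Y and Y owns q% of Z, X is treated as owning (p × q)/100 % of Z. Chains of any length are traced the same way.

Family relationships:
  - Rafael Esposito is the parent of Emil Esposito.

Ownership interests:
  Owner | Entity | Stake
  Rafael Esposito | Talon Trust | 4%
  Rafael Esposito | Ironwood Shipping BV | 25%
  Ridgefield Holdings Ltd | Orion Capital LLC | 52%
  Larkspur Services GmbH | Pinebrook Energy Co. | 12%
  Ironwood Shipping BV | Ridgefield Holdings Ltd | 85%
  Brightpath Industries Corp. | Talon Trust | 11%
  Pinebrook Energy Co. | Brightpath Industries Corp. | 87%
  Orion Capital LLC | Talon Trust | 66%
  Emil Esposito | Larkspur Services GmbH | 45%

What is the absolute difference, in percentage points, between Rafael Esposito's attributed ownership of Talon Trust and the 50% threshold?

38.19022

By parent–child attribution (R2), Rafael Esposito is treated as owning Emil Esposito's 45% interest in Larkspur Services GmbH.
Chain via Ironwood Shipping BV → Ridgefield Holdings Ltd → Orion Capital LLC (R3): 25% × 85% × 52% × 66% = 7.293% of Talon Trust.
Direct interest in Talon Trust: 4%.
Chain via Larkspur Services GmbH → Pinebrook Energy Co. → Brightpath Industries Corp. (R3): 45% × 12% × 87% × 11% = 0.51678% of Talon Trust.
Aggregating (R1): 7.293% + 4% + 0.51678% = 11.80978%.
11.80978% falls short of the 50% threshold by 38.19022 percentage points.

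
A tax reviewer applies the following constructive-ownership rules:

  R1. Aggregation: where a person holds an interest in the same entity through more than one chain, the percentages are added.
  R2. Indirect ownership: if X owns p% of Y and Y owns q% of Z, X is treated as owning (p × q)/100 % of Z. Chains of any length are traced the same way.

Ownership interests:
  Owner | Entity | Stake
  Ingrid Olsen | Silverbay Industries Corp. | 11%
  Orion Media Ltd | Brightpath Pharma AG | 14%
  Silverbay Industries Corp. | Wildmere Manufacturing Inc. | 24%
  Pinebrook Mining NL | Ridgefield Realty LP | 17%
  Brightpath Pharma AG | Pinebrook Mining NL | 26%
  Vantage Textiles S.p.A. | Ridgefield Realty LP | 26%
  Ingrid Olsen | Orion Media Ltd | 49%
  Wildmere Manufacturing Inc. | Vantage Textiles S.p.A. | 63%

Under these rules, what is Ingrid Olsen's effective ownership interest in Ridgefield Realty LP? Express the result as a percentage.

Chain via Orion Media Ltd → Brightpath Pharma AG → Pinebrook Mining NL (R2): 49% × 14% × 26% × 17% = 0.303212% of Ridgefield Realty LP.
Chain via Silverbay Industries Corp. → Wildmere Manufacturing Inc. → Vantage Textiles S.p.A. (R2): 11% × 24% × 63% × 26% = 0.432432% of Ridgefield Realty LP.
Aggregating (R1): 0.303212% + 0.432432% = 0.735644%.

0.735644%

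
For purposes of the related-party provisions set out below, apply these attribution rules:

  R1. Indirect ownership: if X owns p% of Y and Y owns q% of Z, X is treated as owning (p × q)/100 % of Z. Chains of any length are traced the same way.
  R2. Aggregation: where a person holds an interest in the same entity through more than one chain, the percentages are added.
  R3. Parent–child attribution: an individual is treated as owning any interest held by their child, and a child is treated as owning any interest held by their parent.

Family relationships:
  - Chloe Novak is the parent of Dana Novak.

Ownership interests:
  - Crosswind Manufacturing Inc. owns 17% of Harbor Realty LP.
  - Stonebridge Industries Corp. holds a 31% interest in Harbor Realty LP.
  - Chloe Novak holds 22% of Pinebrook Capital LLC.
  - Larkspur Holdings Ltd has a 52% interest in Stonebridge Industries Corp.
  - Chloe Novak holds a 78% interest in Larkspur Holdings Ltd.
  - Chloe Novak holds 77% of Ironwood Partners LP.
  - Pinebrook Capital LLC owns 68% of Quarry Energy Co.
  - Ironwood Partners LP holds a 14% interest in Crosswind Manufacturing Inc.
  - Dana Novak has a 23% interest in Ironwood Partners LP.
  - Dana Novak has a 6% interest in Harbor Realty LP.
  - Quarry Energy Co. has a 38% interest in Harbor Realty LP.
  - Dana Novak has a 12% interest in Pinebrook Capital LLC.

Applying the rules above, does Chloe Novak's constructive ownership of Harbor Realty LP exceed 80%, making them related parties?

By parent–child attribution (R3), Chloe Novak is treated as also owning Dana Novak's interest in Pinebrook Capital LLC, giving 22% + 12% = 34%.
By parent–child attribution (R3), Chloe Novak is treated as also owning Dana Novak's interest in Ironwood Partners LP, giving 77% + 23% = 100%.
By parent–child attribution (R3), Chloe Novak is treated as owning Dana Novak's 6% interest in Harbor Realty LP.
Chain via Pinebrook Capital LLC → Quarry Energy Co. (R1): 34% × 68% × 38% = 8.7856% of Harbor Realty LP.
Chain via Ironwood Partners LP → Crosswind Manufacturing Inc. (R1): 100% × 14% × 17% = 2.38% of Harbor Realty LP.
Chain via Larkspur Holdings Ltd → Stonebridge Industries Corp. (R1): 78% × 52% × 31% = 12.5736% of Harbor Realty LP.
Direct interest in Harbor Realty LP: 6%.
Aggregating (R2): 8.7856% + 2.38% + 12.5736% + 6% = 29.7392%.
29.7392% does not exceed the 80% threshold, so Chloe is not a related party to Harbor Realty LP.

No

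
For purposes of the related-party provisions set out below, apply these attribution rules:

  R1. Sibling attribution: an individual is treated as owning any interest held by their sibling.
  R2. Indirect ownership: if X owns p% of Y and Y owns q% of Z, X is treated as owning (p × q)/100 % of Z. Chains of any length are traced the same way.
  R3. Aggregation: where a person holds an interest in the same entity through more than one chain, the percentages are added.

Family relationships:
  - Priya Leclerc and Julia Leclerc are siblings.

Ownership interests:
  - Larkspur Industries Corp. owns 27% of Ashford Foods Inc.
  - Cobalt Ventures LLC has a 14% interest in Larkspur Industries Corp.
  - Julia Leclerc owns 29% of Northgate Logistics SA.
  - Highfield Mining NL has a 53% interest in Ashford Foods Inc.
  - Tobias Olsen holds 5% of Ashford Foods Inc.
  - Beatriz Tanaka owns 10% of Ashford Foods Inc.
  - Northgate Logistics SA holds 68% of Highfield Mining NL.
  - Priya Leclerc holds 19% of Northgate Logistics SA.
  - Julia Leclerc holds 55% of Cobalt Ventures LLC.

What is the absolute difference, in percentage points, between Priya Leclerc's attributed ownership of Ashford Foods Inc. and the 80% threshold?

60.6218

By sibling attribution (R1), Priya Leclerc is treated as also owning Julia Leclerc's interest in Northgate Logistics SA, giving 19% + 29% = 48%.
By sibling attribution (R1), Priya Leclerc is treated as owning Julia Leclerc's 55% interest in Cobalt Ventures LLC.
Chain via Northgate Logistics SA → Highfield Mining NL (R2): 48% × 68% × 53% = 17.2992% of Ashford Foods Inc.
Chain via Cobalt Ventures LLC → Larkspur Industries Corp. (R2): 55% × 14% × 27% = 2.079% of Ashford Foods Inc.
Aggregating (R3): 17.2992% + 2.079% = 19.3782%.
19.3782% falls short of the 80% threshold by 60.6218 percentage points.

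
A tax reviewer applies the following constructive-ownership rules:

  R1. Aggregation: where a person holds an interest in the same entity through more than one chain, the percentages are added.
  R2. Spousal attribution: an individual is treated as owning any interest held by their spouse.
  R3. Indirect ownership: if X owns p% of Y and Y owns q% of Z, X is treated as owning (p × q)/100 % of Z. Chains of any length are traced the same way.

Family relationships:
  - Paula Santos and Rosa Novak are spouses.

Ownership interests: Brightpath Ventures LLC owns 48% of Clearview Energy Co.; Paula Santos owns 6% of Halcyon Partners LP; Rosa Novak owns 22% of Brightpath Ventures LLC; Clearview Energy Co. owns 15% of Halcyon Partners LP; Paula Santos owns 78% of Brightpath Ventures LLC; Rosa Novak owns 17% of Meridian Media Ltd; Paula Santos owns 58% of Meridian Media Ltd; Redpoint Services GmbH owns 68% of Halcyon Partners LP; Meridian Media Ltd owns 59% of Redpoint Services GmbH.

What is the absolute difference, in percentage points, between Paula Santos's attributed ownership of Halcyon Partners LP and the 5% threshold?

38.29

By spousal attribution (R2), Paula Santos is treated as also owning Rosa Novak's interest in Meridian Media Ltd, giving 58% + 17% = 75%.
By spousal attribution (R2), Paula Santos is treated as also owning Rosa Novak's interest in Brightpath Ventures LLC, giving 78% + 22% = 100%.
Chain via Meridian Media Ltd → Redpoint Services GmbH (R3): 75% × 59% × 68% = 30.09% of Halcyon Partners LP.
Chain via Brightpath Ventures LLC → Clearview Energy Co. (R3): 100% × 48% × 15% = 7.2% of Halcyon Partners LP.
Direct interest in Halcyon Partners LP: 6%.
Aggregating (R1): 30.09% + 7.2% + 6% = 43.29%.
43.29% exceeds the 5% threshold by 38.29 percentage points.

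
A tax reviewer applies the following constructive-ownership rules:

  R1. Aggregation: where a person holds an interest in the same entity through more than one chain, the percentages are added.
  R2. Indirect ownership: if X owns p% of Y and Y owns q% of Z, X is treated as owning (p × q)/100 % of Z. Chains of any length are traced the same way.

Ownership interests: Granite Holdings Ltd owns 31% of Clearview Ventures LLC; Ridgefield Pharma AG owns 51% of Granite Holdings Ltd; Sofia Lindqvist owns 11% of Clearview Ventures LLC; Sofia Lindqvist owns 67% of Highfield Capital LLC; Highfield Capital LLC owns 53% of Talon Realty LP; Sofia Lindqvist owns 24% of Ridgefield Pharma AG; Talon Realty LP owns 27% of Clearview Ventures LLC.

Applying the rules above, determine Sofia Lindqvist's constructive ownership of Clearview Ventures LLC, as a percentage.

24.3821%

Chain via Ridgefield Pharma AG → Granite Holdings Ltd (R2): 24% × 51% × 31% = 3.7944% of Clearview Ventures LLC.
Chain via Highfield Capital LLC → Talon Realty LP (R2): 67% × 53% × 27% = 9.5877% of Clearview Ventures LLC.
Direct interest in Clearview Ventures LLC: 11%.
Aggregating (R1): 3.7944% + 9.5877% + 11% = 24.3821%.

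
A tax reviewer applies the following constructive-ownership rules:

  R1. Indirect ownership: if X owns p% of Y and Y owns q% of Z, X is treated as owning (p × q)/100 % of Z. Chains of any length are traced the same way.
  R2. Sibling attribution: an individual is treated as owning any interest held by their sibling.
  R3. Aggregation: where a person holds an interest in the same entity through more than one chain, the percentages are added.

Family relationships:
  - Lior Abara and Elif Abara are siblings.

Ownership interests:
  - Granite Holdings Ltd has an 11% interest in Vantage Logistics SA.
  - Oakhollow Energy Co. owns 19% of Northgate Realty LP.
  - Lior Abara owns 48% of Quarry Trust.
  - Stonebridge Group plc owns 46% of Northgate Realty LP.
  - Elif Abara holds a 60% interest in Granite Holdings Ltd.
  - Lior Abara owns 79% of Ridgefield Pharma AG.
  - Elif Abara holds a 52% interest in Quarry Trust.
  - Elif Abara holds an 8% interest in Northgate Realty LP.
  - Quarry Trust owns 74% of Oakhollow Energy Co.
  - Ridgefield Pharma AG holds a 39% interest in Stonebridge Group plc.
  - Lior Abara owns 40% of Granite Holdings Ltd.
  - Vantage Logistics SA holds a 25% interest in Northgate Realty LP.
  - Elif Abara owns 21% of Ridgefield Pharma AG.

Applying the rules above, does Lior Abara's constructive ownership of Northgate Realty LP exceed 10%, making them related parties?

By sibling attribution (R2), Lior Abara is treated as also owning Elif Abara's interest in Ridgefield Pharma AG, giving 79% + 21% = 100%.
By sibling attribution (R2), Lior Abara is treated as also owning Elif Abara's interest in Granite Holdings Ltd, giving 40% + 60% = 100%.
By sibling attribution (R2), Lior Abara is treated as also owning Elif Abara's interest in Quarry Trust, giving 48% + 52% = 100%.
By sibling attribution (R2), Lior Abara is treated as owning Elif Abara's 8% interest in Northgate Realty LP.
Chain via Ridgefield Pharma AG → Stonebridge Group plc (R1): 100% × 39% × 46% = 17.94% of Northgate Realty LP.
Chain via Granite Holdings Ltd → Vantage Logistics SA (R1): 100% × 11% × 25% = 2.75% of Northgate Realty LP.
Chain via Quarry Trust → Oakhollow Energy Co. (R1): 100% × 74% × 19% = 14.06% of Northgate Realty LP.
Direct interest in Northgate Realty LP: 8%.
Aggregating (R3): 17.94% + 2.75% + 14.06% + 8% = 42.75%.
42.75% exceeds the 10% threshold, so Lior is a related party to Northgate Realty LP.

Yes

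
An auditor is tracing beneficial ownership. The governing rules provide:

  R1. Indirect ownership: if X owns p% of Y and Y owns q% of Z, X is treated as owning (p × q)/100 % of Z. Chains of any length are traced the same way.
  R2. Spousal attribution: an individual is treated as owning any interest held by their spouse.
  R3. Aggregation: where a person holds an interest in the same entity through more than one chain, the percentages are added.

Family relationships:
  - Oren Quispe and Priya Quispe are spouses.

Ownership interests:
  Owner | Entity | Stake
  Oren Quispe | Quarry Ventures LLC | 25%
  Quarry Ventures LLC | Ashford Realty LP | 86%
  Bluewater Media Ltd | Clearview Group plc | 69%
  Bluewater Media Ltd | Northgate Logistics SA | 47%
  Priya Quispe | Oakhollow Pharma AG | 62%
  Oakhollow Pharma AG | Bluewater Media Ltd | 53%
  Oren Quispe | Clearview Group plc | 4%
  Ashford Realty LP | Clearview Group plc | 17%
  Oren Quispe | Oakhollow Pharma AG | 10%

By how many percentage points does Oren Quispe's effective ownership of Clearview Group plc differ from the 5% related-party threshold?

By spousal attribution (R2), Oren Quispe is treated as also owning Priya Quispe's interest in Oakhollow Pharma AG, giving 10% + 62% = 72%.
Chain via Quarry Ventures LLC → Ashford Realty LP (R1): 25% × 86% × 17% = 3.655% of Clearview Group plc.
Chain via Oakhollow Pharma AG → Bluewater Media Ltd (R1): 72% × 53% × 69% = 26.3304% of Clearview Group plc.
Direct interest in Clearview Group plc: 4%.
Aggregating (R3): 3.655% + 26.3304% + 4% = 33.9854%.
33.9854% exceeds the 5% threshold by 28.9854 percentage points.

28.9854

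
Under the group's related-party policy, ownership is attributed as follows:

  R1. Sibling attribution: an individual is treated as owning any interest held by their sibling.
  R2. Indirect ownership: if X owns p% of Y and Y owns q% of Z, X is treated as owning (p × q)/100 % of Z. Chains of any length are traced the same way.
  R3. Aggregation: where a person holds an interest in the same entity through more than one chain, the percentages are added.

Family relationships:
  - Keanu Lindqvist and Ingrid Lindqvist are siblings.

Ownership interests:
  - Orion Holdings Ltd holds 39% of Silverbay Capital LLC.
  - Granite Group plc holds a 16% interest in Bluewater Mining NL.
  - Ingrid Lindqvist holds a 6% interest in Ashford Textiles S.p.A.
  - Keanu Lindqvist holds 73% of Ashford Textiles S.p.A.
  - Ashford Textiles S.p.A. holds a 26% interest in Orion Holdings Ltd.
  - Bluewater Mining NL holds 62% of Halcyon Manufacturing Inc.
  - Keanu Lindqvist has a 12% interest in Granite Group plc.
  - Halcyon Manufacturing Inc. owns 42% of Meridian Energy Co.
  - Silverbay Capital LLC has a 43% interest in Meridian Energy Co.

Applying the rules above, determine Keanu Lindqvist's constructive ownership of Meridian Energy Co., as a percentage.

3.944526%

By sibling attribution (R1), Keanu Lindqvist is treated as also owning Ingrid Lindqvist's interest in Ashford Textiles S.p.A, giving 73% + 6% = 79%.
Chain via Ashford Textiles S.p.A. → Orion Holdings Ltd → Silverbay Capital LLC (R2): 79% × 26% × 39% × 43% = 3.444558% of Meridian Energy Co.
Chain via Granite Group plc → Bluewater Mining NL → Halcyon Manufacturing Inc. (R2): 12% × 16% × 62% × 42% = 0.499968% of Meridian Energy Co.
Aggregating (R3): 3.444558% + 0.499968% = 3.944526%.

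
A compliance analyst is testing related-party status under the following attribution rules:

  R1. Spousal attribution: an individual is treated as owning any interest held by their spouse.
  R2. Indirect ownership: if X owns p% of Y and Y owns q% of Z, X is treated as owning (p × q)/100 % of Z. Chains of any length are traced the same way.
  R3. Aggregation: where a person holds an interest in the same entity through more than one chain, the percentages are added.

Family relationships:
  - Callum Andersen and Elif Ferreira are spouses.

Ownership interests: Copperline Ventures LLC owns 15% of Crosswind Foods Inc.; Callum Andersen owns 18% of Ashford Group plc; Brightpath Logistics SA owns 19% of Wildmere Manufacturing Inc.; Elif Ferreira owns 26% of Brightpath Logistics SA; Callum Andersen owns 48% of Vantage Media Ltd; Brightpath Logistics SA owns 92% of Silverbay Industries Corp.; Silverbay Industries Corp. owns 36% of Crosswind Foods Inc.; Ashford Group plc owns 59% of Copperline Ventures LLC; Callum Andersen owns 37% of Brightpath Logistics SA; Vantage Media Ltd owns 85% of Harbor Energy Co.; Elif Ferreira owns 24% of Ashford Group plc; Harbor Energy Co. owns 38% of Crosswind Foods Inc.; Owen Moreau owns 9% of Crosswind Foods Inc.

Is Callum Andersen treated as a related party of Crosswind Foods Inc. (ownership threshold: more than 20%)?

Yes

By spousal attribution (R1), Callum Andersen is treated as also owning Elif Ferreira's interest in Ashford Group plc, giving 18% + 24% = 42%.
By spousal attribution (R1), Callum Andersen is treated as also owning Elif Ferreira's interest in Brightpath Logistics SA, giving 37% + 26% = 63%.
Chain via Vantage Media Ltd → Harbor Energy Co. (R2): 48% × 85% × 38% = 15.504% of Crosswind Foods Inc.
Chain via Ashford Group plc → Copperline Ventures LLC (R2): 42% × 59% × 15% = 3.717% of Crosswind Foods Inc.
Chain via Brightpath Logistics SA → Silverbay Industries Corp. (R2): 63% × 92% × 36% = 20.8656% of Crosswind Foods Inc.
Aggregating (R3): 15.504% + 3.717% + 20.8656% = 40.0866%.
40.0866% exceeds the 20% threshold, so Callum is a related party to Crosswind Foods Inc.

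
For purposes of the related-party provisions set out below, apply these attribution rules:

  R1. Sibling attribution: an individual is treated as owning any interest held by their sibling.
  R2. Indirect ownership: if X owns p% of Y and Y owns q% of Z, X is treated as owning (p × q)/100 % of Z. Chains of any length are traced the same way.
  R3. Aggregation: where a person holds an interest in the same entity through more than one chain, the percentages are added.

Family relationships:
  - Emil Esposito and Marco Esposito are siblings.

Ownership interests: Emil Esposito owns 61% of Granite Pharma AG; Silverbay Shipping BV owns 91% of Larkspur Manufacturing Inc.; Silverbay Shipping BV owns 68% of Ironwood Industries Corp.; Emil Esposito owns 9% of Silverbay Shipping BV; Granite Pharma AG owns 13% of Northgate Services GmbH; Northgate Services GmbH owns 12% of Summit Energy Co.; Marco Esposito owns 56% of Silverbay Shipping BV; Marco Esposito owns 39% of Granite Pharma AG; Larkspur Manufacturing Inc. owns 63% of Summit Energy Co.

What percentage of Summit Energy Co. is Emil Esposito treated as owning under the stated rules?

38.8245%

By sibling attribution (R1), Emil Esposito is treated as also owning Marco Esposito's interest in Silverbay Shipping BV, giving 9% + 56% = 65%.
By sibling attribution (R1), Emil Esposito is treated as also owning Marco Esposito's interest in Granite Pharma AG, giving 61% + 39% = 100%.
Chain via Silverbay Shipping BV → Larkspur Manufacturing Inc. (R2): 65% × 91% × 63% = 37.2645% of Summit Energy Co.
Chain via Granite Pharma AG → Northgate Services GmbH (R2): 100% × 13% × 12% = 1.56% of Summit Energy Co.
Aggregating (R3): 37.2645% + 1.56% = 38.8245%.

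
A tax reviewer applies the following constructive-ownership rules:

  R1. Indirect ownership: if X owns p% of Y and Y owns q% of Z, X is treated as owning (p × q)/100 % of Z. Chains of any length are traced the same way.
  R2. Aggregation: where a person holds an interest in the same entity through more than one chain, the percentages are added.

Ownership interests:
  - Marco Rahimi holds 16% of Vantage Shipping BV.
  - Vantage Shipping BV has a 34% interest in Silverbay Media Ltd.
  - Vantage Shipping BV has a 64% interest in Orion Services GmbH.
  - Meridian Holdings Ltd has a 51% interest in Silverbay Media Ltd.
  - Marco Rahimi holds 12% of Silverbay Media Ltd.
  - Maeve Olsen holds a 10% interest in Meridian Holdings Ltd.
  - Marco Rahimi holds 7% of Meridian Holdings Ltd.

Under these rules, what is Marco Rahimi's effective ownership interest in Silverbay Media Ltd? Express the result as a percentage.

Chain via Meridian Holdings Ltd (R1): 7% × 51% = 3.57% of Silverbay Media Ltd.
Chain via Vantage Shipping BV (R1): 16% × 34% = 5.44% of Silverbay Media Ltd.
Direct interest in Silverbay Media Ltd: 12%.
Aggregating (R2): 3.57% + 5.44% + 12% = 21.01%.

21.01%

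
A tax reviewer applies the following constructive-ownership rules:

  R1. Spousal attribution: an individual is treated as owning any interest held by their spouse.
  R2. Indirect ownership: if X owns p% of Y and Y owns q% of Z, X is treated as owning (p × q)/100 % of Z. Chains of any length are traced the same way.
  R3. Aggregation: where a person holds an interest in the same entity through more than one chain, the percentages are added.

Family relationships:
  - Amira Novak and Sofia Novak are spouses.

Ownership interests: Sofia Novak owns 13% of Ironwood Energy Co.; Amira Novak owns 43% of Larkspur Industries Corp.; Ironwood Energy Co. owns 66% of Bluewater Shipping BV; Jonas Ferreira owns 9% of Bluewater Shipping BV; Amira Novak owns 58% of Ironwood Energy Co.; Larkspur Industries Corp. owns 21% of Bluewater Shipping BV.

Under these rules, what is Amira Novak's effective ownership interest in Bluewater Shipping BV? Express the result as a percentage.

55.89%

By spousal attribution (R1), Amira Novak is treated as also owning Sofia Novak's interest in Ironwood Energy Co, giving 58% + 13% = 71%.
Chain via Larkspur Industries Corp. (R2): 43% × 21% = 9.03% of Bluewater Shipping BV.
Chain via Ironwood Energy Co. (R2): 71% × 66% = 46.86% of Bluewater Shipping BV.
Aggregating (R3): 9.03% + 46.86% = 55.89%.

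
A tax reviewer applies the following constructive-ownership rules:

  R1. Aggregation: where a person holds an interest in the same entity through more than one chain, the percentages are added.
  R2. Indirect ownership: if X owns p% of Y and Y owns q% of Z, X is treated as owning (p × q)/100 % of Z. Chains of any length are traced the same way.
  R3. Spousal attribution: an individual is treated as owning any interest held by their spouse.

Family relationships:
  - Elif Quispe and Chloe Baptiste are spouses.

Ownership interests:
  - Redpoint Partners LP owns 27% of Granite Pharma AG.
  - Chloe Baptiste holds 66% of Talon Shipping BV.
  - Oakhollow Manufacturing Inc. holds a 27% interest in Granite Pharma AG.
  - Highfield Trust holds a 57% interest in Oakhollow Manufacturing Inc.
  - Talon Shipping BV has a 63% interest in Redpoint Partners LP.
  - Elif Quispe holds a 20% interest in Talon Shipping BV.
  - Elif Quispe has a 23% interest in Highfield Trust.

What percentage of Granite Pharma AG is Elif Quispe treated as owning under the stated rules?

By spousal attribution (R3), Elif Quispe is treated as also owning Chloe Baptiste's interest in Talon Shipping BV, giving 20% + 66% = 86%.
Chain via Highfield Trust → Oakhollow Manufacturing Inc. (R2): 23% × 57% × 27% = 3.5397% of Granite Pharma AG.
Chain via Talon Shipping BV → Redpoint Partners LP (R2): 86% × 63% × 27% = 14.6286% of Granite Pharma AG.
Aggregating (R1): 3.5397% + 14.6286% = 18.1683%.

18.1683%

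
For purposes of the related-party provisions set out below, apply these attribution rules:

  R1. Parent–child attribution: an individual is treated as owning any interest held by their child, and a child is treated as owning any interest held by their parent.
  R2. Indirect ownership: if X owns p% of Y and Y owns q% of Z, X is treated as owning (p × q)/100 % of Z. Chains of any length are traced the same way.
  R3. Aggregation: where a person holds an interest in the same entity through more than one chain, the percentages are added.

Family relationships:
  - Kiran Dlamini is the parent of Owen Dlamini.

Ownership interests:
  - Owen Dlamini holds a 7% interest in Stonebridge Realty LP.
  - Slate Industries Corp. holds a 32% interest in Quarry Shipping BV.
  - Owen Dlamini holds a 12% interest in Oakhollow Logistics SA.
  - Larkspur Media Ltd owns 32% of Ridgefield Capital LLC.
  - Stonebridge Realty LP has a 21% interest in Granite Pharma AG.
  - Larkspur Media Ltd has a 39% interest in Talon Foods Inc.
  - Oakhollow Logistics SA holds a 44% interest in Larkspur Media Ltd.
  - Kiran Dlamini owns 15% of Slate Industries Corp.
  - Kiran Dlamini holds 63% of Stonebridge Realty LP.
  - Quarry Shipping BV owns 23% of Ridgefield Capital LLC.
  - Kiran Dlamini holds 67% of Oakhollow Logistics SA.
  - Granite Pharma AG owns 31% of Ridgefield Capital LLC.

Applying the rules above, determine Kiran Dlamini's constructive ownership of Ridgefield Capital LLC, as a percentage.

By parent–child attribution (R1), Kiran Dlamini is treated as also owning Owen Dlamini's interest in Oakhollow Logistics SA, giving 67% + 12% = 79%.
By parent–child attribution (R1), Kiran Dlamini is treated as also owning Owen Dlamini's interest in Stonebridge Realty LP, giving 63% + 7% = 70%.
Chain via Oakhollow Logistics SA → Larkspur Media Ltd (R2): 79% × 44% × 32% = 11.1232% of Ridgefield Capital LLC.
Chain via Stonebridge Realty LP → Granite Pharma AG (R2): 70% × 21% × 31% = 4.557% of Ridgefield Capital LLC.
Chain via Slate Industries Corp. → Quarry Shipping BV (R2): 15% × 32% × 23% = 1.104% of Ridgefield Capital LLC.
Aggregating (R3): 11.1232% + 4.557% + 1.104% = 16.7842%.

16.7842%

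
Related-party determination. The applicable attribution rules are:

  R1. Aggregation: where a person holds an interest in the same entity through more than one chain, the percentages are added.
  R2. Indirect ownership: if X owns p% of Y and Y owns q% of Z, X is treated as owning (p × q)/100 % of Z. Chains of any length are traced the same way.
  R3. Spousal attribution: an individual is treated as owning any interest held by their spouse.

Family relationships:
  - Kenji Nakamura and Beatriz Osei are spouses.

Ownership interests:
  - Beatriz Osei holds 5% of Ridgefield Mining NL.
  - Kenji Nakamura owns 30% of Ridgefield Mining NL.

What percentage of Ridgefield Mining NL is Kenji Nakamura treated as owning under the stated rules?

By spousal attribution (R3), Kenji Nakamura is treated as also owning Beatriz Osei's interest in Ridgefield Mining NL, giving 30% + 5% = 35%.
Direct interest in Ridgefield Mining NL: 35%.

35%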